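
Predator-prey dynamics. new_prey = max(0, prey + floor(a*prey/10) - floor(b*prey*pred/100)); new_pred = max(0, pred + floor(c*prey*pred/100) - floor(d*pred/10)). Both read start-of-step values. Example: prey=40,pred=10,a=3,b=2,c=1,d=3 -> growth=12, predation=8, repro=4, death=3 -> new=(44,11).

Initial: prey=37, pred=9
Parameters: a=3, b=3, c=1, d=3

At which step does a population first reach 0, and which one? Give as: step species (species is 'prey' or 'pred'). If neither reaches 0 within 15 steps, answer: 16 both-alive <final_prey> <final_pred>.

Step 1: prey: 37+11-9=39; pred: 9+3-2=10
Step 2: prey: 39+11-11=39; pred: 10+3-3=10
Steps 3-15: state stable at prey=39, pred=10 (no change)
No extinction within 15 steps

Answer: 16 both-alive 39 10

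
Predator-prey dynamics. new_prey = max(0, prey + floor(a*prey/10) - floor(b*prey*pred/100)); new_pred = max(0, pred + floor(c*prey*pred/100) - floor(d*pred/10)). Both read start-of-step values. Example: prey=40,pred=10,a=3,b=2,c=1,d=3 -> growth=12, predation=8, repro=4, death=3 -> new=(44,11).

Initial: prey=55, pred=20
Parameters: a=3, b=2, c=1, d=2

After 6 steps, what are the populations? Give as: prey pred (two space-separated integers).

Step 1: prey: 55+16-22=49; pred: 20+11-4=27
Step 2: prey: 49+14-26=37; pred: 27+13-5=35
Step 3: prey: 37+11-25=23; pred: 35+12-7=40
Step 4: prey: 23+6-18=11; pred: 40+9-8=41
Step 5: prey: 11+3-9=5; pred: 41+4-8=37
Step 6: prey: 5+1-3=3; pred: 37+1-7=31

Answer: 3 31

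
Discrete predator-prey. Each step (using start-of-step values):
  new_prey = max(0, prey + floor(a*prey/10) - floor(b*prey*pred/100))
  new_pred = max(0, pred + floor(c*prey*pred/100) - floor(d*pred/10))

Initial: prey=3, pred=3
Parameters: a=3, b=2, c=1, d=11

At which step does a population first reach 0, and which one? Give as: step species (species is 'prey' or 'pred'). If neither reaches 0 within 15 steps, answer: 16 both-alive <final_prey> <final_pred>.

Answer: 1 pred

Derivation:
Step 1: prey: 3+0-0=3; pred: 3+0-3=0
First extinction: pred at step 1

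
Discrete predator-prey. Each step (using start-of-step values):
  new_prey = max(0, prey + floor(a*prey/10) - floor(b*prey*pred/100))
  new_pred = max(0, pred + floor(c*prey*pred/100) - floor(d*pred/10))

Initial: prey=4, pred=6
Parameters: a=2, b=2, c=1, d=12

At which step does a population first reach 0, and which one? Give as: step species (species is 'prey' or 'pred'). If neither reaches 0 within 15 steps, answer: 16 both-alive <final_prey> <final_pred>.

Step 1: prey: 4+0-0=4; pred: 6+0-7=0
First extinction: pred at step 1

Answer: 1 pred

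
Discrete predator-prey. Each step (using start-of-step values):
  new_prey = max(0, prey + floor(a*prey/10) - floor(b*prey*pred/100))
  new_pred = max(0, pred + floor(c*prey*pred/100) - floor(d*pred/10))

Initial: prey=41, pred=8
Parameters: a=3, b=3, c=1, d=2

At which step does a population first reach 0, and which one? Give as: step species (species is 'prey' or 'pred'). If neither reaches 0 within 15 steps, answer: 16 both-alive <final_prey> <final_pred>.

Answer: 16 both-alive 5 6

Derivation:
Step 1: prey: 41+12-9=44; pred: 8+3-1=10
Step 2: prey: 44+13-13=44; pred: 10+4-2=12
Step 3: prey: 44+13-15=42; pred: 12+5-2=15
Step 4: prey: 42+12-18=36; pred: 15+6-3=18
Step 5: prey: 36+10-19=27; pred: 18+6-3=21
Step 6: prey: 27+8-17=18; pred: 21+5-4=22
Step 7: prey: 18+5-11=12; pred: 22+3-4=21
Step 8: prey: 12+3-7=8; pred: 21+2-4=19
Step 9: prey: 8+2-4=6; pred: 19+1-3=17
Step 10: prey: 6+1-3=4; pred: 17+1-3=15
Step 11: prey: 4+1-1=4; pred: 15+0-3=12
Step 12: prey: 4+1-1=4; pred: 12+0-2=10
Step 13: prey: 4+1-1=4; pred: 10+0-2=8
Step 14: prey: 4+1-0=5; pred: 8+0-1=7
Step 15: prey: 5+1-1=5; pred: 7+0-1=6
No extinction within 15 steps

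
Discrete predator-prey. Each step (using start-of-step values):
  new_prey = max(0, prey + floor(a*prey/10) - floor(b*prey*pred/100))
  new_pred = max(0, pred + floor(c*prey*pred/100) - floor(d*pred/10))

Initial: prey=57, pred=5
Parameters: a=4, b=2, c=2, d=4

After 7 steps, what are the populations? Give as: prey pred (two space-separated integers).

Answer: 0 67

Derivation:
Step 1: prey: 57+22-5=74; pred: 5+5-2=8
Step 2: prey: 74+29-11=92; pred: 8+11-3=16
Step 3: prey: 92+36-29=99; pred: 16+29-6=39
Step 4: prey: 99+39-77=61; pred: 39+77-15=101
Step 5: prey: 61+24-123=0; pred: 101+123-40=184
Step 6: prey: 0+0-0=0; pred: 184+0-73=111
Step 7: prey: 0+0-0=0; pred: 111+0-44=67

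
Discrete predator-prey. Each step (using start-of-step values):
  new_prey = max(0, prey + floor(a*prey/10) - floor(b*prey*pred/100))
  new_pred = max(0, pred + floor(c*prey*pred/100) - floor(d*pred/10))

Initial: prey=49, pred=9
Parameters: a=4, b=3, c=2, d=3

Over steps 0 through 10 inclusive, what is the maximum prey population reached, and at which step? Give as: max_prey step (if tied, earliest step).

Answer: 55 1

Derivation:
Step 1: prey: 49+19-13=55; pred: 9+8-2=15
Step 2: prey: 55+22-24=53; pred: 15+16-4=27
Step 3: prey: 53+21-42=32; pred: 27+28-8=47
Step 4: prey: 32+12-45=0; pred: 47+30-14=63
Step 5: prey: 0+0-0=0; pred: 63+0-18=45
Step 6: prey: 0+0-0=0; pred: 45+0-13=32
Step 7: prey: 0+0-0=0; pred: 32+0-9=23
Step 8: prey: 0+0-0=0; pred: 23+0-6=17
Step 9: prey: 0+0-0=0; pred: 17+0-5=12
Step 10: prey: 0+0-0=0; pred: 12+0-3=9
Max prey = 55 at step 1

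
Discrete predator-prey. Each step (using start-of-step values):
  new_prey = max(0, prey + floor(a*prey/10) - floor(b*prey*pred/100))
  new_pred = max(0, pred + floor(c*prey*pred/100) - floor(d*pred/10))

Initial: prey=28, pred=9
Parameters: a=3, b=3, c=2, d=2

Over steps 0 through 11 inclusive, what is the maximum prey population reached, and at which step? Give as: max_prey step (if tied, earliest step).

Answer: 29 1

Derivation:
Step 1: prey: 28+8-7=29; pred: 9+5-1=13
Step 2: prey: 29+8-11=26; pred: 13+7-2=18
Step 3: prey: 26+7-14=19; pred: 18+9-3=24
Step 4: prey: 19+5-13=11; pred: 24+9-4=29
Step 5: prey: 11+3-9=5; pred: 29+6-5=30
Step 6: prey: 5+1-4=2; pred: 30+3-6=27
Step 7: prey: 2+0-1=1; pred: 27+1-5=23
Step 8: prey: 1+0-0=1; pred: 23+0-4=19
Step 9: prey: 1+0-0=1; pred: 19+0-3=16
Step 10: prey: 1+0-0=1; pred: 16+0-3=13
Step 11: prey: 1+0-0=1; pred: 13+0-2=11
Max prey = 29 at step 1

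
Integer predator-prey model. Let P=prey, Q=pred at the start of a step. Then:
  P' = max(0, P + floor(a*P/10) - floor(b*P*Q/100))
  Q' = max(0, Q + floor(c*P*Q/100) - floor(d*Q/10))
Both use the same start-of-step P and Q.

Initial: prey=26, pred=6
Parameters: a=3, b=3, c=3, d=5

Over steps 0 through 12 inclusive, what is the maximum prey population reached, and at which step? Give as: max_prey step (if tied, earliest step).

Step 1: prey: 26+7-4=29; pred: 6+4-3=7
Step 2: prey: 29+8-6=31; pred: 7+6-3=10
Step 3: prey: 31+9-9=31; pred: 10+9-5=14
Step 4: prey: 31+9-13=27; pred: 14+13-7=20
Step 5: prey: 27+8-16=19; pred: 20+16-10=26
Step 6: prey: 19+5-14=10; pred: 26+14-13=27
Step 7: prey: 10+3-8=5; pred: 27+8-13=22
Step 8: prey: 5+1-3=3; pred: 22+3-11=14
Step 9: prey: 3+0-1=2; pred: 14+1-7=8
Step 10: prey: 2+0-0=2; pred: 8+0-4=4
Step 11: prey: 2+0-0=2; pred: 4+0-2=2
Step 12: prey: 2+0-0=2; pred: 2+0-1=1
Max prey = 31 at step 2

Answer: 31 2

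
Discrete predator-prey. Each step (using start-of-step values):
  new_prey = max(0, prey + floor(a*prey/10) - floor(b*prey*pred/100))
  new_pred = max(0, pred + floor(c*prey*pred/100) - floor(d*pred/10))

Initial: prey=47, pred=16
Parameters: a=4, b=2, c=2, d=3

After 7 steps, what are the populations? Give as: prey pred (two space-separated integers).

Step 1: prey: 47+18-15=50; pred: 16+15-4=27
Step 2: prey: 50+20-27=43; pred: 27+27-8=46
Step 3: prey: 43+17-39=21; pred: 46+39-13=72
Step 4: prey: 21+8-30=0; pred: 72+30-21=81
Step 5: prey: 0+0-0=0; pred: 81+0-24=57
Step 6: prey: 0+0-0=0; pred: 57+0-17=40
Step 7: prey: 0+0-0=0; pred: 40+0-12=28

Answer: 0 28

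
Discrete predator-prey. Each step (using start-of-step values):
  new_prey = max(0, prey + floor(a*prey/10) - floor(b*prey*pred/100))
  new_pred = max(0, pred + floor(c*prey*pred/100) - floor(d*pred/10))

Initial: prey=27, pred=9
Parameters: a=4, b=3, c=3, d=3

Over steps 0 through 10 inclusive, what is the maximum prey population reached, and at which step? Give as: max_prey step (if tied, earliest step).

Step 1: prey: 27+10-7=30; pred: 9+7-2=14
Step 2: prey: 30+12-12=30; pred: 14+12-4=22
Step 3: prey: 30+12-19=23; pred: 22+19-6=35
Step 4: prey: 23+9-24=8; pred: 35+24-10=49
Step 5: prey: 8+3-11=0; pred: 49+11-14=46
Step 6: prey: 0+0-0=0; pred: 46+0-13=33
Step 7: prey: 0+0-0=0; pred: 33+0-9=24
Step 8: prey: 0+0-0=0; pred: 24+0-7=17
Step 9: prey: 0+0-0=0; pred: 17+0-5=12
Step 10: prey: 0+0-0=0; pred: 12+0-3=9
Max prey = 30 at step 1

Answer: 30 1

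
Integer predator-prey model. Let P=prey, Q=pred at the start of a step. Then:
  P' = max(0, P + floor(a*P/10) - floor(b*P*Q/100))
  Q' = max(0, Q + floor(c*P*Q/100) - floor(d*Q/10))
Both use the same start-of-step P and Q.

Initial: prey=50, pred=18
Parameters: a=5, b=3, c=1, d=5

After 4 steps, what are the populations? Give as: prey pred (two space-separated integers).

Answer: 48 15

Derivation:
Step 1: prey: 50+25-27=48; pred: 18+9-9=18
Step 2: prey: 48+24-25=47; pred: 18+8-9=17
Step 3: prey: 47+23-23=47; pred: 17+7-8=16
Step 4: prey: 47+23-22=48; pred: 16+7-8=15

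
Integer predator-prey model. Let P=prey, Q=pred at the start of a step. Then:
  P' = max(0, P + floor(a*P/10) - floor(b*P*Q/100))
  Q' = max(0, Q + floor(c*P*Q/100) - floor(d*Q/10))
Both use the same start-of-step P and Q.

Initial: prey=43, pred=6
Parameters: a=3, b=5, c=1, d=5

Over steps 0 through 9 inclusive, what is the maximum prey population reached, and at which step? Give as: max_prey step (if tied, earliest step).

Answer: 64 9

Derivation:
Step 1: prey: 43+12-12=43; pred: 6+2-3=5
Step 2: prey: 43+12-10=45; pred: 5+2-2=5
Step 3: prey: 45+13-11=47; pred: 5+2-2=5
Step 4: prey: 47+14-11=50; pred: 5+2-2=5
Step 5: prey: 50+15-12=53; pred: 5+2-2=5
Step 6: prey: 53+15-13=55; pred: 5+2-2=5
Step 7: prey: 55+16-13=58; pred: 5+2-2=5
Step 8: prey: 58+17-14=61; pred: 5+2-2=5
Step 9: prey: 61+18-15=64; pred: 5+3-2=6
Max prey = 64 at step 9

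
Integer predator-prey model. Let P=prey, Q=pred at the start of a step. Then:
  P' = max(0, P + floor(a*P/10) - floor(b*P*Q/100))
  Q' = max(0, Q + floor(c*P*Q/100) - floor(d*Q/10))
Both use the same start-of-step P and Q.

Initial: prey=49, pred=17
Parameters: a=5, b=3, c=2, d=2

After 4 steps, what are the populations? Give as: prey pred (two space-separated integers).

Step 1: prey: 49+24-24=49; pred: 17+16-3=30
Step 2: prey: 49+24-44=29; pred: 30+29-6=53
Step 3: prey: 29+14-46=0; pred: 53+30-10=73
Step 4: prey: 0+0-0=0; pred: 73+0-14=59

Answer: 0 59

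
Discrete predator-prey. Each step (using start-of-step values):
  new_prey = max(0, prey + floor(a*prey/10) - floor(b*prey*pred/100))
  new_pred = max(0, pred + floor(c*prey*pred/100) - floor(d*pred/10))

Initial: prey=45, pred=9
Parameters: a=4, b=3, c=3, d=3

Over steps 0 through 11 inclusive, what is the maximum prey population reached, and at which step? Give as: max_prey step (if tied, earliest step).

Step 1: prey: 45+18-12=51; pred: 9+12-2=19
Step 2: prey: 51+20-29=42; pred: 19+29-5=43
Step 3: prey: 42+16-54=4; pred: 43+54-12=85
Step 4: prey: 4+1-10=0; pred: 85+10-25=70
Step 5: prey: 0+0-0=0; pred: 70+0-21=49
Step 6: prey: 0+0-0=0; pred: 49+0-14=35
Step 7: prey: 0+0-0=0; pred: 35+0-10=25
Step 8: prey: 0+0-0=0; pred: 25+0-7=18
Step 9: prey: 0+0-0=0; pred: 18+0-5=13
Step 10: prey: 0+0-0=0; pred: 13+0-3=10
Step 11: prey: 0+0-0=0; pred: 10+0-3=7
Max prey = 51 at step 1

Answer: 51 1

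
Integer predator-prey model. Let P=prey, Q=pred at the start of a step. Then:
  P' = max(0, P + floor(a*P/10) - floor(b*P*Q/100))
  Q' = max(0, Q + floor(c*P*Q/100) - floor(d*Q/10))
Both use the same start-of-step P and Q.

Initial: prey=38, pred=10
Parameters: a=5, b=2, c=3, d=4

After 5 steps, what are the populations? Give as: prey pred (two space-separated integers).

Step 1: prey: 38+19-7=50; pred: 10+11-4=17
Step 2: prey: 50+25-17=58; pred: 17+25-6=36
Step 3: prey: 58+29-41=46; pred: 36+62-14=84
Step 4: prey: 46+23-77=0; pred: 84+115-33=166
Step 5: prey: 0+0-0=0; pred: 166+0-66=100

Answer: 0 100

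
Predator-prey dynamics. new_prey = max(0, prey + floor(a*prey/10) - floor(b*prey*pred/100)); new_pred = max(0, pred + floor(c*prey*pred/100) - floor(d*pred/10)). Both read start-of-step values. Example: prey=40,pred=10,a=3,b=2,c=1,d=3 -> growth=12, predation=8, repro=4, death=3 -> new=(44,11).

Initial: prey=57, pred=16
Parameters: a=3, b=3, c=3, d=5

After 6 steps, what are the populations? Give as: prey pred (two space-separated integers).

Answer: 0 8

Derivation:
Step 1: prey: 57+17-27=47; pred: 16+27-8=35
Step 2: prey: 47+14-49=12; pred: 35+49-17=67
Step 3: prey: 12+3-24=0; pred: 67+24-33=58
Step 4: prey: 0+0-0=0; pred: 58+0-29=29
Step 5: prey: 0+0-0=0; pred: 29+0-14=15
Step 6: prey: 0+0-0=0; pred: 15+0-7=8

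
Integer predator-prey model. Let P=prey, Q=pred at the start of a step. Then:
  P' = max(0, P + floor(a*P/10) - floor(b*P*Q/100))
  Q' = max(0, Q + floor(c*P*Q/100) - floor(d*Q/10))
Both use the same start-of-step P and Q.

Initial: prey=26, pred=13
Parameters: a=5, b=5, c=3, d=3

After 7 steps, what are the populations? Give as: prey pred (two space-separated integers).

Answer: 0 7

Derivation:
Step 1: prey: 26+13-16=23; pred: 13+10-3=20
Step 2: prey: 23+11-23=11; pred: 20+13-6=27
Step 3: prey: 11+5-14=2; pred: 27+8-8=27
Step 4: prey: 2+1-2=1; pred: 27+1-8=20
Step 5: prey: 1+0-1=0; pred: 20+0-6=14
Step 6: prey: 0+0-0=0; pred: 14+0-4=10
Step 7: prey: 0+0-0=0; pred: 10+0-3=7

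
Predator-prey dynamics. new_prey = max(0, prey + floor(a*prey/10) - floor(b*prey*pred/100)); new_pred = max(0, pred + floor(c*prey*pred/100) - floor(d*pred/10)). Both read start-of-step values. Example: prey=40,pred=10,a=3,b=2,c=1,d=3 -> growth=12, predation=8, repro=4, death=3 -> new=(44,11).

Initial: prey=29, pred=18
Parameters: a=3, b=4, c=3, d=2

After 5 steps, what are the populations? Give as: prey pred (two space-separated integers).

Answer: 0 23

Derivation:
Step 1: prey: 29+8-20=17; pred: 18+15-3=30
Step 2: prey: 17+5-20=2; pred: 30+15-6=39
Step 3: prey: 2+0-3=0; pred: 39+2-7=34
Step 4: prey: 0+0-0=0; pred: 34+0-6=28
Step 5: prey: 0+0-0=0; pred: 28+0-5=23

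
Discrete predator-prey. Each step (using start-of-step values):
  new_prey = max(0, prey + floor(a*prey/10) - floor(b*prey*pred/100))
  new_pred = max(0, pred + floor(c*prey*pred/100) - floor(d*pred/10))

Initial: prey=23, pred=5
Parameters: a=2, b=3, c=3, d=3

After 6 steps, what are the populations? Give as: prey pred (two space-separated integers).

Answer: 6 23

Derivation:
Step 1: prey: 23+4-3=24; pred: 5+3-1=7
Step 2: prey: 24+4-5=23; pred: 7+5-2=10
Step 3: prey: 23+4-6=21; pred: 10+6-3=13
Step 4: prey: 21+4-8=17; pred: 13+8-3=18
Step 5: prey: 17+3-9=11; pred: 18+9-5=22
Step 6: prey: 11+2-7=6; pred: 22+7-6=23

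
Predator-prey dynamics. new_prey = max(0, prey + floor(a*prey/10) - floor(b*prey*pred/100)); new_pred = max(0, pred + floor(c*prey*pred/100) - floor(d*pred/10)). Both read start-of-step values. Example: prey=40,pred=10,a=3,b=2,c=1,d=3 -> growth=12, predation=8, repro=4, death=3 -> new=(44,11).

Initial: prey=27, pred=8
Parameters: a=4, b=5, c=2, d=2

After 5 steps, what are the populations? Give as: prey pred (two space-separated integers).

Step 1: prey: 27+10-10=27; pred: 8+4-1=11
Step 2: prey: 27+10-14=23; pred: 11+5-2=14
Step 3: prey: 23+9-16=16; pred: 14+6-2=18
Step 4: prey: 16+6-14=8; pred: 18+5-3=20
Step 5: prey: 8+3-8=3; pred: 20+3-4=19

Answer: 3 19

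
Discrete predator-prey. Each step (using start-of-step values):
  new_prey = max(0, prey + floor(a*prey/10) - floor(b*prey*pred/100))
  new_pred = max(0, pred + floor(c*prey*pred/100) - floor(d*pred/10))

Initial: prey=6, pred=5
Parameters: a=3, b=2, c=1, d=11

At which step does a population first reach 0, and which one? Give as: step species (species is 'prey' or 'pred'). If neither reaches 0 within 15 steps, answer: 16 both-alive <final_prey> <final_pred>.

Answer: 1 pred

Derivation:
Step 1: prey: 6+1-0=7; pred: 5+0-5=0
First extinction: pred at step 1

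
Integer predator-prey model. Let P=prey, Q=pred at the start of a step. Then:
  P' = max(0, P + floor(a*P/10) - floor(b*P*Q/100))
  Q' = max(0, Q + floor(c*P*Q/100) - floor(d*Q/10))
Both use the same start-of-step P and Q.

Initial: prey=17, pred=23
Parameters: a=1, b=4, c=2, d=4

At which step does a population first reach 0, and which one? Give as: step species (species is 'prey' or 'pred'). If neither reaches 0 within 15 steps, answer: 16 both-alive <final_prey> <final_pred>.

Answer: 16 both-alive 1 2

Derivation:
Step 1: prey: 17+1-15=3; pred: 23+7-9=21
Step 2: prey: 3+0-2=1; pred: 21+1-8=14
Step 3: prey: 1+0-0=1; pred: 14+0-5=9
Step 4: prey: 1+0-0=1; pred: 9+0-3=6
Step 5: prey: 1+0-0=1; pred: 6+0-2=4
Step 6: prey: 1+0-0=1; pred: 4+0-1=3
Step 7: prey: 1+0-0=1; pred: 3+0-1=2
Step 8: prey: 1+0-0=1; pred: 2+0-0=2
Steps 9-15: state stable at prey=1, pred=2 (no change)
No extinction within 15 steps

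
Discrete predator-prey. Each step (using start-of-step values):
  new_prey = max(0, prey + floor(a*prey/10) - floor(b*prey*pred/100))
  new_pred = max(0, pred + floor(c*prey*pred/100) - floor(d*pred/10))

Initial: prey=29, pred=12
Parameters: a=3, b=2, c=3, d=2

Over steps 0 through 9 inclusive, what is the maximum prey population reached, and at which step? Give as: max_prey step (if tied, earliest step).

Step 1: prey: 29+8-6=31; pred: 12+10-2=20
Step 2: prey: 31+9-12=28; pred: 20+18-4=34
Step 3: prey: 28+8-19=17; pred: 34+28-6=56
Step 4: prey: 17+5-19=3; pred: 56+28-11=73
Step 5: prey: 3+0-4=0; pred: 73+6-14=65
Step 6: prey: 0+0-0=0; pred: 65+0-13=52
Step 7: prey: 0+0-0=0; pred: 52+0-10=42
Step 8: prey: 0+0-0=0; pred: 42+0-8=34
Step 9: prey: 0+0-0=0; pred: 34+0-6=28
Max prey = 31 at step 1

Answer: 31 1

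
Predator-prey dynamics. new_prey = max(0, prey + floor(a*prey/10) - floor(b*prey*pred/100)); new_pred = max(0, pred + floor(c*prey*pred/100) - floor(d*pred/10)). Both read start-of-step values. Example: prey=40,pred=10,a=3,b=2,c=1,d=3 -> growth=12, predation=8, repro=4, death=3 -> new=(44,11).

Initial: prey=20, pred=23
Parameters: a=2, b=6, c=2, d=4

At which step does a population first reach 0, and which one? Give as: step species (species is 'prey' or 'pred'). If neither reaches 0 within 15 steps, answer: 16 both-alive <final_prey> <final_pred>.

Answer: 1 prey

Derivation:
Step 1: prey: 20+4-27=0; pred: 23+9-9=23
First extinction: prey at step 1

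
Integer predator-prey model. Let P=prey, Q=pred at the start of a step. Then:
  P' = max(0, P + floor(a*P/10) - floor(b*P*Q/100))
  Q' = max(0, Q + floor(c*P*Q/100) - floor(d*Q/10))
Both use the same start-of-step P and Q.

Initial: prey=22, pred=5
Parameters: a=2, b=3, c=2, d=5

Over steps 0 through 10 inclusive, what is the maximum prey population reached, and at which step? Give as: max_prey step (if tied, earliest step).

Step 1: prey: 22+4-3=23; pred: 5+2-2=5
Step 2: prey: 23+4-3=24; pred: 5+2-2=5
Step 3: prey: 24+4-3=25; pred: 5+2-2=5
Step 4: prey: 25+5-3=27; pred: 5+2-2=5
Step 5: prey: 27+5-4=28; pred: 5+2-2=5
Step 6: prey: 28+5-4=29; pred: 5+2-2=5
Step 7: prey: 29+5-4=30; pred: 5+2-2=5
Step 8: prey: 30+6-4=32; pred: 5+3-2=6
Step 9: prey: 32+6-5=33; pred: 6+3-3=6
Step 10: prey: 33+6-5=34; pred: 6+3-3=6
Max prey = 34 at step 10

Answer: 34 10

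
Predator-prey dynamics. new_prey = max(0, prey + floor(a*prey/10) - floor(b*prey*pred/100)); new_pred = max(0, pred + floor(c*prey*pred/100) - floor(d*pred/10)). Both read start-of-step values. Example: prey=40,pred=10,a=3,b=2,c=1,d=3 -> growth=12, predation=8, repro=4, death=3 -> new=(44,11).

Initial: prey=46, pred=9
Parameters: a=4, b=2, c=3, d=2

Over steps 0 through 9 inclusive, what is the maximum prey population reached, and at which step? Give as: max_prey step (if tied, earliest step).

Step 1: prey: 46+18-8=56; pred: 9+12-1=20
Step 2: prey: 56+22-22=56; pred: 20+33-4=49
Step 3: prey: 56+22-54=24; pred: 49+82-9=122
Step 4: prey: 24+9-58=0; pred: 122+87-24=185
Step 5: prey: 0+0-0=0; pred: 185+0-37=148
Step 6: prey: 0+0-0=0; pred: 148+0-29=119
Step 7: prey: 0+0-0=0; pred: 119+0-23=96
Step 8: prey: 0+0-0=0; pred: 96+0-19=77
Step 9: prey: 0+0-0=0; pred: 77+0-15=62
Max prey = 56 at step 1

Answer: 56 1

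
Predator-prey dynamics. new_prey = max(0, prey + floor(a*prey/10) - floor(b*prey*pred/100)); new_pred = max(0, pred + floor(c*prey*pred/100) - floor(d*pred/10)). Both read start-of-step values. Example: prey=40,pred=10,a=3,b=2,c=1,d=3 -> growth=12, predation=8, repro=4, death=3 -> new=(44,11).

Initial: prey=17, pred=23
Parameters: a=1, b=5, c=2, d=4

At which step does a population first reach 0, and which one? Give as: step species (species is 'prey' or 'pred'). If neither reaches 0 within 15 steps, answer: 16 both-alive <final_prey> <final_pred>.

Step 1: prey: 17+1-19=0; pred: 23+7-9=21
First extinction: prey at step 1

Answer: 1 prey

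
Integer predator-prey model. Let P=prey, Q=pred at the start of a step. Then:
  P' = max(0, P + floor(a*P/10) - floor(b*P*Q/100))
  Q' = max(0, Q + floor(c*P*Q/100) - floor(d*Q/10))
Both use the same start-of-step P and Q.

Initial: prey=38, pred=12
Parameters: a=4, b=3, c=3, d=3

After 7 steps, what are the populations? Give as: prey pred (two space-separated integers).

Step 1: prey: 38+15-13=40; pred: 12+13-3=22
Step 2: prey: 40+16-26=30; pred: 22+26-6=42
Step 3: prey: 30+12-37=5; pred: 42+37-12=67
Step 4: prey: 5+2-10=0; pred: 67+10-20=57
Step 5: prey: 0+0-0=0; pred: 57+0-17=40
Step 6: prey: 0+0-0=0; pred: 40+0-12=28
Step 7: prey: 0+0-0=0; pred: 28+0-8=20

Answer: 0 20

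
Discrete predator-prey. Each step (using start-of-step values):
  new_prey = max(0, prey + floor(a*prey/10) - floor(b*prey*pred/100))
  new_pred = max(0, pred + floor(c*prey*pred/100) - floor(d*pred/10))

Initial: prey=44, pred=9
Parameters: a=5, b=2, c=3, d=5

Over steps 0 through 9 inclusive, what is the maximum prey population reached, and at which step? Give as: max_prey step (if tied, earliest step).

Answer: 70 2

Derivation:
Step 1: prey: 44+22-7=59; pred: 9+11-4=16
Step 2: prey: 59+29-18=70; pred: 16+28-8=36
Step 3: prey: 70+35-50=55; pred: 36+75-18=93
Step 4: prey: 55+27-102=0; pred: 93+153-46=200
Step 5: prey: 0+0-0=0; pred: 200+0-100=100
Step 6: prey: 0+0-0=0; pred: 100+0-50=50
Step 7: prey: 0+0-0=0; pred: 50+0-25=25
Step 8: prey: 0+0-0=0; pred: 25+0-12=13
Step 9: prey: 0+0-0=0; pred: 13+0-6=7
Max prey = 70 at step 2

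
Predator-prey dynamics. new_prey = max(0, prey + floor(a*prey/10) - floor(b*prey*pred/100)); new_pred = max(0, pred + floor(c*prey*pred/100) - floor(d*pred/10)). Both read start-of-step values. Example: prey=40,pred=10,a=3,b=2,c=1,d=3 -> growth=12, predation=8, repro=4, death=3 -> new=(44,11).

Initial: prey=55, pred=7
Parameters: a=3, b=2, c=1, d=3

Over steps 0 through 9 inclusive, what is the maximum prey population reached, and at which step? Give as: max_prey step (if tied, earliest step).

Step 1: prey: 55+16-7=64; pred: 7+3-2=8
Step 2: prey: 64+19-10=73; pred: 8+5-2=11
Step 3: prey: 73+21-16=78; pred: 11+8-3=16
Step 4: prey: 78+23-24=77; pred: 16+12-4=24
Step 5: prey: 77+23-36=64; pred: 24+18-7=35
Step 6: prey: 64+19-44=39; pred: 35+22-10=47
Step 7: prey: 39+11-36=14; pred: 47+18-14=51
Step 8: prey: 14+4-14=4; pred: 51+7-15=43
Step 9: prey: 4+1-3=2; pred: 43+1-12=32
Max prey = 78 at step 3

Answer: 78 3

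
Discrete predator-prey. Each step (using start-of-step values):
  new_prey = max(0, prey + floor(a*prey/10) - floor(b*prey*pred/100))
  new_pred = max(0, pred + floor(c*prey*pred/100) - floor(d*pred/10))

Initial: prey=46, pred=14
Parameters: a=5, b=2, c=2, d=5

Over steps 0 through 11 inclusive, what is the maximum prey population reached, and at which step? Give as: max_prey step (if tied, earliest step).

Answer: 64 2

Derivation:
Step 1: prey: 46+23-12=57; pred: 14+12-7=19
Step 2: prey: 57+28-21=64; pred: 19+21-9=31
Step 3: prey: 64+32-39=57; pred: 31+39-15=55
Step 4: prey: 57+28-62=23; pred: 55+62-27=90
Step 5: prey: 23+11-41=0; pred: 90+41-45=86
Step 6: prey: 0+0-0=0; pred: 86+0-43=43
Step 7: prey: 0+0-0=0; pred: 43+0-21=22
Step 8: prey: 0+0-0=0; pred: 22+0-11=11
Step 9: prey: 0+0-0=0; pred: 11+0-5=6
Step 10: prey: 0+0-0=0; pred: 6+0-3=3
Step 11: prey: 0+0-0=0; pred: 3+0-1=2
Max prey = 64 at step 2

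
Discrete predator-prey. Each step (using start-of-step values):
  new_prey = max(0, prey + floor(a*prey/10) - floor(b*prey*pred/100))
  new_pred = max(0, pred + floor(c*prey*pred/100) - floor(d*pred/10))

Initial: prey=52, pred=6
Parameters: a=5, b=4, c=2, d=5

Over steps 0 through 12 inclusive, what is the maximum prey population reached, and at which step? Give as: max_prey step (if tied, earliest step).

Step 1: prey: 52+26-12=66; pred: 6+6-3=9
Step 2: prey: 66+33-23=76; pred: 9+11-4=16
Step 3: prey: 76+38-48=66; pred: 16+24-8=32
Step 4: prey: 66+33-84=15; pred: 32+42-16=58
Step 5: prey: 15+7-34=0; pred: 58+17-29=46
Step 6: prey: 0+0-0=0; pred: 46+0-23=23
Step 7: prey: 0+0-0=0; pred: 23+0-11=12
Step 8: prey: 0+0-0=0; pred: 12+0-6=6
Step 9: prey: 0+0-0=0; pred: 6+0-3=3
Step 10: prey: 0+0-0=0; pred: 3+0-1=2
Step 11: prey: 0+0-0=0; pred: 2+0-1=1
Step 12: prey: 0+0-0=0; pred: 1+0-0=1
Max prey = 76 at step 2

Answer: 76 2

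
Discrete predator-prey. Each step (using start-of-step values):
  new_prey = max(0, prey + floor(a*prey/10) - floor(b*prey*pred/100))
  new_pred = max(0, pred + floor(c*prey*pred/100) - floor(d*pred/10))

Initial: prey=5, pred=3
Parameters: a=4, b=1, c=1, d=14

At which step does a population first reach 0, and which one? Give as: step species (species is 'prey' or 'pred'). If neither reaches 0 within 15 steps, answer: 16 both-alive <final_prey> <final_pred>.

Step 1: prey: 5+2-0=7; pred: 3+0-4=0
First extinction: pred at step 1

Answer: 1 pred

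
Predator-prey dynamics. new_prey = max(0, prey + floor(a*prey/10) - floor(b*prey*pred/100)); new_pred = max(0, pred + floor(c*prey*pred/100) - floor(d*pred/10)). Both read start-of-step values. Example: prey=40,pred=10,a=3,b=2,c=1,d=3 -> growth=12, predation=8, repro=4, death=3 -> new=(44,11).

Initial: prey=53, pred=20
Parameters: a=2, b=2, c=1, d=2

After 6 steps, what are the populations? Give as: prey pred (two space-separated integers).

Step 1: prey: 53+10-21=42; pred: 20+10-4=26
Step 2: prey: 42+8-21=29; pred: 26+10-5=31
Step 3: prey: 29+5-17=17; pred: 31+8-6=33
Step 4: prey: 17+3-11=9; pred: 33+5-6=32
Step 5: prey: 9+1-5=5; pred: 32+2-6=28
Step 6: prey: 5+1-2=4; pred: 28+1-5=24

Answer: 4 24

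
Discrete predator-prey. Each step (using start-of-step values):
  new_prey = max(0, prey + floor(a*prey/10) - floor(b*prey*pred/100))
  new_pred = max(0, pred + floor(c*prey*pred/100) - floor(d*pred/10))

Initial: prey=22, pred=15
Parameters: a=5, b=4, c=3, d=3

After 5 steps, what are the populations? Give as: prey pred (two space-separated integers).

Step 1: prey: 22+11-13=20; pred: 15+9-4=20
Step 2: prey: 20+10-16=14; pred: 20+12-6=26
Step 3: prey: 14+7-14=7; pred: 26+10-7=29
Step 4: prey: 7+3-8=2; pred: 29+6-8=27
Step 5: prey: 2+1-2=1; pred: 27+1-8=20

Answer: 1 20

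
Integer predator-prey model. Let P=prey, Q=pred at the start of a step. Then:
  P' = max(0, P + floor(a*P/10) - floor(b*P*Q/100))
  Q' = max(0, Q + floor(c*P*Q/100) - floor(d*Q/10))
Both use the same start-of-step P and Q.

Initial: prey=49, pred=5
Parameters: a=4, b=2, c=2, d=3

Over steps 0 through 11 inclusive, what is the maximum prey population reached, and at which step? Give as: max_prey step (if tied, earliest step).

Answer: 85 3

Derivation:
Step 1: prey: 49+19-4=64; pred: 5+4-1=8
Step 2: prey: 64+25-10=79; pred: 8+10-2=16
Step 3: prey: 79+31-25=85; pred: 16+25-4=37
Step 4: prey: 85+34-62=57; pred: 37+62-11=88
Step 5: prey: 57+22-100=0; pred: 88+100-26=162
Step 6: prey: 0+0-0=0; pred: 162+0-48=114
Step 7: prey: 0+0-0=0; pred: 114+0-34=80
Step 8: prey: 0+0-0=0; pred: 80+0-24=56
Step 9: prey: 0+0-0=0; pred: 56+0-16=40
Step 10: prey: 0+0-0=0; pred: 40+0-12=28
Step 11: prey: 0+0-0=0; pred: 28+0-8=20
Max prey = 85 at step 3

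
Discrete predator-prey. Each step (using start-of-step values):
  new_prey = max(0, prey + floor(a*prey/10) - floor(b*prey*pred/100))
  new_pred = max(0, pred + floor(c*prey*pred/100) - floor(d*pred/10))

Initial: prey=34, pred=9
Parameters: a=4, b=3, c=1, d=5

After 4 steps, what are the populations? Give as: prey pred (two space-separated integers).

Step 1: prey: 34+13-9=38; pred: 9+3-4=8
Step 2: prey: 38+15-9=44; pred: 8+3-4=7
Step 3: prey: 44+17-9=52; pred: 7+3-3=7
Step 4: prey: 52+20-10=62; pred: 7+3-3=7

Answer: 62 7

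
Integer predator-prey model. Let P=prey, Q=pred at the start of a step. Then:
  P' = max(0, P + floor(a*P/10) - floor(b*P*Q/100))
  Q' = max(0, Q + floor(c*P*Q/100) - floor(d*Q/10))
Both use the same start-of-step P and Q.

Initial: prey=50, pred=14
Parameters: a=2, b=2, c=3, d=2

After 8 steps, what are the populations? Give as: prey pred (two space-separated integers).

Answer: 0 38

Derivation:
Step 1: prey: 50+10-14=46; pred: 14+21-2=33
Step 2: prey: 46+9-30=25; pred: 33+45-6=72
Step 3: prey: 25+5-36=0; pred: 72+54-14=112
Step 4: prey: 0+0-0=0; pred: 112+0-22=90
Step 5: prey: 0+0-0=0; pred: 90+0-18=72
Step 6: prey: 0+0-0=0; pred: 72+0-14=58
Step 7: prey: 0+0-0=0; pred: 58+0-11=47
Step 8: prey: 0+0-0=0; pred: 47+0-9=38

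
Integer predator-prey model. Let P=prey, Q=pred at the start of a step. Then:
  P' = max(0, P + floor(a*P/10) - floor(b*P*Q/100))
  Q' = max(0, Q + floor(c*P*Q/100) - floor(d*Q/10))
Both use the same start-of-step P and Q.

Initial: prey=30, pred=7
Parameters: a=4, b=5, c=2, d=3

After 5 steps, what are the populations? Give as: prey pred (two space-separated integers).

Answer: 6 19

Derivation:
Step 1: prey: 30+12-10=32; pred: 7+4-2=9
Step 2: prey: 32+12-14=30; pred: 9+5-2=12
Step 3: prey: 30+12-18=24; pred: 12+7-3=16
Step 4: prey: 24+9-19=14; pred: 16+7-4=19
Step 5: prey: 14+5-13=6; pred: 19+5-5=19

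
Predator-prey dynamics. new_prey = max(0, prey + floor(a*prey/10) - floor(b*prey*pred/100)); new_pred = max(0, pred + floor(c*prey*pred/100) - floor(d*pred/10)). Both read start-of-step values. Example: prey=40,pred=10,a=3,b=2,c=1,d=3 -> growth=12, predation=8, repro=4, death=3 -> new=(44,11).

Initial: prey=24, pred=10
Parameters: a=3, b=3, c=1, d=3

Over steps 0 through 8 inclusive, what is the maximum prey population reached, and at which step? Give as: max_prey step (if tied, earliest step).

Step 1: prey: 24+7-7=24; pred: 10+2-3=9
Step 2: prey: 24+7-6=25; pred: 9+2-2=9
Step 3: prey: 25+7-6=26; pred: 9+2-2=9
Step 4: prey: 26+7-7=26; pred: 9+2-2=9
Step 5: prey: 26+7-7=26; pred: 9+2-2=9
Step 6: prey: 26+7-7=26; pred: 9+2-2=9
Step 7: prey: 26+7-7=26; pred: 9+2-2=9
Step 8: prey: 26+7-7=26; pred: 9+2-2=9
Max prey = 26 at step 3

Answer: 26 3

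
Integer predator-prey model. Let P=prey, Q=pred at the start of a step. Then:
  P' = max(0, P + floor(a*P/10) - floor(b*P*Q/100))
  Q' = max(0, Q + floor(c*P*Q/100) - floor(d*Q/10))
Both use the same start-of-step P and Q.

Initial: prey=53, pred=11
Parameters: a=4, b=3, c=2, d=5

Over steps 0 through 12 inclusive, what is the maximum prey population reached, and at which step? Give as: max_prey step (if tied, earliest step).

Answer: 57 1

Derivation:
Step 1: prey: 53+21-17=57; pred: 11+11-5=17
Step 2: prey: 57+22-29=50; pred: 17+19-8=28
Step 3: prey: 50+20-42=28; pred: 28+28-14=42
Step 4: prey: 28+11-35=4; pred: 42+23-21=44
Step 5: prey: 4+1-5=0; pred: 44+3-22=25
Step 6: prey: 0+0-0=0; pred: 25+0-12=13
Step 7: prey: 0+0-0=0; pred: 13+0-6=7
Step 8: prey: 0+0-0=0; pred: 7+0-3=4
Step 9: prey: 0+0-0=0; pred: 4+0-2=2
Step 10: prey: 0+0-0=0; pred: 2+0-1=1
Step 11: prey: 0+0-0=0; pred: 1+0-0=1
Step 12: prey: 0+0-0=0; pred: 1+0-0=1
Max prey = 57 at step 1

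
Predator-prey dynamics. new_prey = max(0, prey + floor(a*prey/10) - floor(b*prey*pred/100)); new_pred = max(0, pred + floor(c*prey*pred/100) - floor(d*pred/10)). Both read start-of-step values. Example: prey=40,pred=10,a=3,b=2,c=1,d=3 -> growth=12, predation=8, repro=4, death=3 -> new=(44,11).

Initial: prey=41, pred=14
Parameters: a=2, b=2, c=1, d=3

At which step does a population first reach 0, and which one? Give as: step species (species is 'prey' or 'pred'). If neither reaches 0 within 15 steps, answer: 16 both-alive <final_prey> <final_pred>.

Answer: 16 both-alive 22 6

Derivation:
Step 1: prey: 41+8-11=38; pred: 14+5-4=15
Step 2: prey: 38+7-11=34; pred: 15+5-4=16
Step 3: prey: 34+6-10=30; pred: 16+5-4=17
Step 4: prey: 30+6-10=26; pred: 17+5-5=17
Step 5: prey: 26+5-8=23; pred: 17+4-5=16
Step 6: prey: 23+4-7=20; pred: 16+3-4=15
Step 7: prey: 20+4-6=18; pred: 15+3-4=14
Step 8: prey: 18+3-5=16; pred: 14+2-4=12
Step 9: prey: 16+3-3=16; pred: 12+1-3=10
Step 10: prey: 16+3-3=16; pred: 10+1-3=8
Step 11: prey: 16+3-2=17; pred: 8+1-2=7
Step 12: prey: 17+3-2=18; pred: 7+1-2=6
Step 13: prey: 18+3-2=19; pred: 6+1-1=6
Step 14: prey: 19+3-2=20; pred: 6+1-1=6
Step 15: prey: 20+4-2=22; pred: 6+1-1=6
No extinction within 15 steps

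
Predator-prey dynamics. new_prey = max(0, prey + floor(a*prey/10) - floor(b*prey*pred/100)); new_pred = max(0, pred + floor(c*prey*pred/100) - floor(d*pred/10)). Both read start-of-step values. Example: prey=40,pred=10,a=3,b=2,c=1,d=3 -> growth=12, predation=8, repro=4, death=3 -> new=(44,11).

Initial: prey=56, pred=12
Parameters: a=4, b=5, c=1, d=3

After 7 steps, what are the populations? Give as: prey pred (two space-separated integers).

Answer: 5 6

Derivation:
Step 1: prey: 56+22-33=45; pred: 12+6-3=15
Step 2: prey: 45+18-33=30; pred: 15+6-4=17
Step 3: prey: 30+12-25=17; pred: 17+5-5=17
Step 4: prey: 17+6-14=9; pred: 17+2-5=14
Step 5: prey: 9+3-6=6; pred: 14+1-4=11
Step 6: prey: 6+2-3=5; pred: 11+0-3=8
Step 7: prey: 5+2-2=5; pred: 8+0-2=6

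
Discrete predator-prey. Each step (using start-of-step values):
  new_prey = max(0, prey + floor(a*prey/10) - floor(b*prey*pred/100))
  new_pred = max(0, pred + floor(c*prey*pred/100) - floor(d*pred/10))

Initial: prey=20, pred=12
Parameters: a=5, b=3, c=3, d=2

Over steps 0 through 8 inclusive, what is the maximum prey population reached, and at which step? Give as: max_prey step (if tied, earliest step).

Answer: 23 1

Derivation:
Step 1: prey: 20+10-7=23; pred: 12+7-2=17
Step 2: prey: 23+11-11=23; pred: 17+11-3=25
Step 3: prey: 23+11-17=17; pred: 25+17-5=37
Step 4: prey: 17+8-18=7; pred: 37+18-7=48
Step 5: prey: 7+3-10=0; pred: 48+10-9=49
Step 6: prey: 0+0-0=0; pred: 49+0-9=40
Step 7: prey: 0+0-0=0; pred: 40+0-8=32
Step 8: prey: 0+0-0=0; pred: 32+0-6=26
Max prey = 23 at step 1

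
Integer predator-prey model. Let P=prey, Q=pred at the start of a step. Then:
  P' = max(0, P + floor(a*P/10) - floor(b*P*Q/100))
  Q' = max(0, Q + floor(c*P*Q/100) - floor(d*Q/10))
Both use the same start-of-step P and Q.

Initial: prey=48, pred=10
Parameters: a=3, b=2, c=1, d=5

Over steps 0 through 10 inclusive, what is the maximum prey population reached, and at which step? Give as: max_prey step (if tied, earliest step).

Answer: 81 6

Derivation:
Step 1: prey: 48+14-9=53; pred: 10+4-5=9
Step 2: prey: 53+15-9=59; pred: 9+4-4=9
Step 3: prey: 59+17-10=66; pred: 9+5-4=10
Step 4: prey: 66+19-13=72; pred: 10+6-5=11
Step 5: prey: 72+21-15=78; pred: 11+7-5=13
Step 6: prey: 78+23-20=81; pred: 13+10-6=17
Step 7: prey: 81+24-27=78; pred: 17+13-8=22
Step 8: prey: 78+23-34=67; pred: 22+17-11=28
Step 9: prey: 67+20-37=50; pred: 28+18-14=32
Step 10: prey: 50+15-32=33; pred: 32+16-16=32
Max prey = 81 at step 6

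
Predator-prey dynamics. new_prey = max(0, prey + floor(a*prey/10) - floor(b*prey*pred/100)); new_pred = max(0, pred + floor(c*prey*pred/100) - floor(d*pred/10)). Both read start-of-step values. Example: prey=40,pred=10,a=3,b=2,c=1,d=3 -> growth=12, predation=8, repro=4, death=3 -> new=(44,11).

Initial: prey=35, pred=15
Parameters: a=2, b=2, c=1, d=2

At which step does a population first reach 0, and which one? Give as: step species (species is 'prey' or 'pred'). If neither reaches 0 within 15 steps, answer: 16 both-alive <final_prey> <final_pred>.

Answer: 16 both-alive 9 5

Derivation:
Step 1: prey: 35+7-10=32; pred: 15+5-3=17
Step 2: prey: 32+6-10=28; pred: 17+5-3=19
Step 3: prey: 28+5-10=23; pred: 19+5-3=21
Step 4: prey: 23+4-9=18; pred: 21+4-4=21
Step 5: prey: 18+3-7=14; pred: 21+3-4=20
Step 6: prey: 14+2-5=11; pred: 20+2-4=18
Step 7: prey: 11+2-3=10; pred: 18+1-3=16
Step 8: prey: 10+2-3=9; pred: 16+1-3=14
Step 9: prey: 9+1-2=8; pred: 14+1-2=13
Step 10: prey: 8+1-2=7; pred: 13+1-2=12
Step 11: prey: 7+1-1=7; pred: 12+0-2=10
Step 12: prey: 7+1-1=7; pred: 10+0-2=8
Step 13: prey: 7+1-1=7; pred: 8+0-1=7
Step 14: prey: 7+1-0=8; pred: 7+0-1=6
Step 15: prey: 8+1-0=9; pred: 6+0-1=5
No extinction within 15 steps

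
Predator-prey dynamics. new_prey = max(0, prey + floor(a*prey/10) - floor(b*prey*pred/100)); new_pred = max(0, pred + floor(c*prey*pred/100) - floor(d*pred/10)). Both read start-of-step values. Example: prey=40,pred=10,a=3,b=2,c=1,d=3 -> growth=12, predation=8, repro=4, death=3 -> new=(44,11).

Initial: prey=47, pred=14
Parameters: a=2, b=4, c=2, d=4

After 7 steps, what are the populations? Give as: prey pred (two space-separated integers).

Answer: 1 4

Derivation:
Step 1: prey: 47+9-26=30; pred: 14+13-5=22
Step 2: prey: 30+6-26=10; pred: 22+13-8=27
Step 3: prey: 10+2-10=2; pred: 27+5-10=22
Step 4: prey: 2+0-1=1; pred: 22+0-8=14
Step 5: prey: 1+0-0=1; pred: 14+0-5=9
Step 6: prey: 1+0-0=1; pred: 9+0-3=6
Step 7: prey: 1+0-0=1; pred: 6+0-2=4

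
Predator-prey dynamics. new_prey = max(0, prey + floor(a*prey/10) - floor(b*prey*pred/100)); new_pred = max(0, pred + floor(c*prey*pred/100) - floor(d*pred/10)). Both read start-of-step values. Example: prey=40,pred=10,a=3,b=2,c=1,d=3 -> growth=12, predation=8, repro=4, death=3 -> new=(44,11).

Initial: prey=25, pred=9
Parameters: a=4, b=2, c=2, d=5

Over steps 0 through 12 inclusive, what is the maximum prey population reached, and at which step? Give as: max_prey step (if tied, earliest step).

Step 1: prey: 25+10-4=31; pred: 9+4-4=9
Step 2: prey: 31+12-5=38; pred: 9+5-4=10
Step 3: prey: 38+15-7=46; pred: 10+7-5=12
Step 4: prey: 46+18-11=53; pred: 12+11-6=17
Step 5: prey: 53+21-18=56; pred: 17+18-8=27
Step 6: prey: 56+22-30=48; pred: 27+30-13=44
Step 7: prey: 48+19-42=25; pred: 44+42-22=64
Step 8: prey: 25+10-32=3; pred: 64+32-32=64
Step 9: prey: 3+1-3=1; pred: 64+3-32=35
Step 10: prey: 1+0-0=1; pred: 35+0-17=18
Step 11: prey: 1+0-0=1; pred: 18+0-9=9
Step 12: prey: 1+0-0=1; pred: 9+0-4=5
Max prey = 56 at step 5

Answer: 56 5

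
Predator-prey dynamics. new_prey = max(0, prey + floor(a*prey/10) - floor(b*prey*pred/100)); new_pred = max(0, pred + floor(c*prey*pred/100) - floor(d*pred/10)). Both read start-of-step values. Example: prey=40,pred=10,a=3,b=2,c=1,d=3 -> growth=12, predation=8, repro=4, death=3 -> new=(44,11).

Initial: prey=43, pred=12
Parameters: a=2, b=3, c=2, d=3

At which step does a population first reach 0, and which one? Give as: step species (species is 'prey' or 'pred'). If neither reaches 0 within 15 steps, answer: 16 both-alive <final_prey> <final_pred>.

Answer: 16 both-alive 1 3

Derivation:
Step 1: prey: 43+8-15=36; pred: 12+10-3=19
Step 2: prey: 36+7-20=23; pred: 19+13-5=27
Step 3: prey: 23+4-18=9; pred: 27+12-8=31
Step 4: prey: 9+1-8=2; pred: 31+5-9=27
Step 5: prey: 2+0-1=1; pred: 27+1-8=20
Step 6: prey: 1+0-0=1; pred: 20+0-6=14
Step 7: prey: 1+0-0=1; pred: 14+0-4=10
Step 8: prey: 1+0-0=1; pred: 10+0-3=7
Step 9: prey: 1+0-0=1; pred: 7+0-2=5
Step 10: prey: 1+0-0=1; pred: 5+0-1=4
Step 11: prey: 1+0-0=1; pred: 4+0-1=3
Step 12: prey: 1+0-0=1; pred: 3+0-0=3
Steps 13-15: state stable at prey=1, pred=3 (no change)
No extinction within 15 steps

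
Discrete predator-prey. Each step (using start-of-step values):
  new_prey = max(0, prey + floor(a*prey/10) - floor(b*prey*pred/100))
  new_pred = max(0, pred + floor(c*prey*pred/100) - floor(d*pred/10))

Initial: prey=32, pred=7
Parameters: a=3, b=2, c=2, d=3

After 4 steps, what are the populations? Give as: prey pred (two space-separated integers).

Step 1: prey: 32+9-4=37; pred: 7+4-2=9
Step 2: prey: 37+11-6=42; pred: 9+6-2=13
Step 3: prey: 42+12-10=44; pred: 13+10-3=20
Step 4: prey: 44+13-17=40; pred: 20+17-6=31

Answer: 40 31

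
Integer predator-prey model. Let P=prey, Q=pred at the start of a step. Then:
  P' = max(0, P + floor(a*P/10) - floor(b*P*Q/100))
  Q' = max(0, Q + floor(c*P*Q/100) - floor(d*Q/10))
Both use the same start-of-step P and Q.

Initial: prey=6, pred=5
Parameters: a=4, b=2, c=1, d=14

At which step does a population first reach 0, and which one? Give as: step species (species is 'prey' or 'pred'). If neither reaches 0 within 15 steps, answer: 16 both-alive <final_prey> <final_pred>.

Step 1: prey: 6+2-0=8; pred: 5+0-7=0
First extinction: pred at step 1

Answer: 1 pred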